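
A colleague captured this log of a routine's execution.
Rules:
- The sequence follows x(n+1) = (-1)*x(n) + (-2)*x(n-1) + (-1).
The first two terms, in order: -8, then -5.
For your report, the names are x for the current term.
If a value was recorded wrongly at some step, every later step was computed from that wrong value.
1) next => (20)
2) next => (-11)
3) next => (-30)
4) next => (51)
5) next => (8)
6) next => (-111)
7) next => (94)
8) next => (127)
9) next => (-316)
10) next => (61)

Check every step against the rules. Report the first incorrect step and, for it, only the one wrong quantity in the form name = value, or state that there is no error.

Recomputing the run from the initial state:
step 1: x = 20
step 2: x = -11
step 3: x = -30
step 4: x = 51
step 5: x = 8
step 6: x = -111
step 7: x = 94
step 8: x = 127
step 9: x = -316
step 10: x = 61
This matches the log at every step.

no error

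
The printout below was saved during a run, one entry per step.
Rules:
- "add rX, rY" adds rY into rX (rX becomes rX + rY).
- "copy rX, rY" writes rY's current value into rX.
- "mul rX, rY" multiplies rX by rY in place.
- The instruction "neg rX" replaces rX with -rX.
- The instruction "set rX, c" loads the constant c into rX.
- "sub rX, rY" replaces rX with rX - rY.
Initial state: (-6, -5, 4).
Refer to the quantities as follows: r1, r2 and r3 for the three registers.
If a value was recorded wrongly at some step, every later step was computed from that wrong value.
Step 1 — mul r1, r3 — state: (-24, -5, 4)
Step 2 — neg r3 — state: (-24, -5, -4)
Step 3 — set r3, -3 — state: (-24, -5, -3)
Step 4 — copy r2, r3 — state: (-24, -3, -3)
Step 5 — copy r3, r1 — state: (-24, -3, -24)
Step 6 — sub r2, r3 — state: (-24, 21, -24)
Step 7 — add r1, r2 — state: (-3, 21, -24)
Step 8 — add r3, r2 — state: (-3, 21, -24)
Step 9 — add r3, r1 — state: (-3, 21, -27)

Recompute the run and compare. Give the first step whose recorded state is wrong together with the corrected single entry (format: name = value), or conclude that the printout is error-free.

step 1: r1 = -6 * 4 = -24 -> exactly as logged
step 2: r3 = -(4) = -4 -> checks out
step 3: r3 = -3 -> matches
step 4: r2 = -3 -> in agreement
step 5: r3 = -24 -> confirmed correct
step 6: r2 = -3 - -24 = 21 -> same as recorded
step 7: r1 = -24 + 21 = -3 -> in agreement
step 8: r3 = -24 + 21 = -3 -> the printout disagrees here
That makes step 8 the first incorrect line — r3 = -3 is what it should show.

step 8, r3 = -3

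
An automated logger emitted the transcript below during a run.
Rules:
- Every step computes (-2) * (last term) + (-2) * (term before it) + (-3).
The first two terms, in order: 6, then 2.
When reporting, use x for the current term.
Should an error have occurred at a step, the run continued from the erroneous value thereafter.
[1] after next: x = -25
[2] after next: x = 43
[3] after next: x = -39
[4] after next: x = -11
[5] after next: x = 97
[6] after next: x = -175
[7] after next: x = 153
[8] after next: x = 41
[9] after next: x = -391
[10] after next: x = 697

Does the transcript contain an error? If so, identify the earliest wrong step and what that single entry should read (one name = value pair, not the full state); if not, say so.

step 1, x = -19

step 1: x = -2*(2) + (-2)*(6) + (-3) = -19 -> a discrepancy with the transcript
So the first discrepancy is step 1, where the right value is x = -19.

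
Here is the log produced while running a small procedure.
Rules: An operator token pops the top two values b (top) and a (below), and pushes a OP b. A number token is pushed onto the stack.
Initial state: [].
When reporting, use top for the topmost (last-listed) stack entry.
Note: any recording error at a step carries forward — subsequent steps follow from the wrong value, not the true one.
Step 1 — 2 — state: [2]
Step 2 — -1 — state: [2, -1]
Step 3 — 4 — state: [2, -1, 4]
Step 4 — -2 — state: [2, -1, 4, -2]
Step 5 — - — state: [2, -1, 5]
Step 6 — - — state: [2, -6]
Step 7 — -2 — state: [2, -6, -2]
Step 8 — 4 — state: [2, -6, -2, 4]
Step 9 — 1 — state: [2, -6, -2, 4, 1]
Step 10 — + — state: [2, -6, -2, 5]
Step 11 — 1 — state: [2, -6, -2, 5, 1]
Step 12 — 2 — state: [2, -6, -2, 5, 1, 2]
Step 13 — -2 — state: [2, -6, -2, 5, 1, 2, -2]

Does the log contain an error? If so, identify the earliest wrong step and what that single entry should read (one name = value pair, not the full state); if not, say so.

Recomputing the run from the initial state:
step 1: [2]
step 2: [2, -1]
step 3: [2, -1, 4]
step 4: [2, -1, 4, -2]
step 5: [2, -1, 6]
step 6: [2, -7]
step 7: [2, -7, -2]
step 8: [2, -7, -2, 4]
step 9: [2, -7, -2, 4, 1]
step 10: [2, -7, -2, 5]
step 11: [2, -7, -2, 5, 1]
step 12: [2, -7, -2, 5, 1, 2]
step 13: [2, -7, -2, 5, 1, 2, -2]
The first disagreement with the log is at step 5, where the value should be top = 6.

step 5, top = 6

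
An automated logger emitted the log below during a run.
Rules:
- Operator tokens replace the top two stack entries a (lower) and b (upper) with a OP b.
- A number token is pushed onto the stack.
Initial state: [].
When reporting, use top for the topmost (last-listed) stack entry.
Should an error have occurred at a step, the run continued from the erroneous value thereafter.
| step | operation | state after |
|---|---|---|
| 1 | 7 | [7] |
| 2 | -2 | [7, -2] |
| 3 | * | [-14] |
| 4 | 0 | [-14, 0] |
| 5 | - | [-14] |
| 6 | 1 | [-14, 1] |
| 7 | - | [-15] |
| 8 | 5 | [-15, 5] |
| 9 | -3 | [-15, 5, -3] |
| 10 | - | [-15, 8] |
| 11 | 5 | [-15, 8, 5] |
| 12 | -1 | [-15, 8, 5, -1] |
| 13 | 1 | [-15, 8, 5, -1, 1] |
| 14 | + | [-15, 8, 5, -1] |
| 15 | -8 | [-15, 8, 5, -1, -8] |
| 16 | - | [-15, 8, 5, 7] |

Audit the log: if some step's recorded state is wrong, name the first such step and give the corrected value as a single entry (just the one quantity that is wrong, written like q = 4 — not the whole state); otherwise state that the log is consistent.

step 14, top = 0

Step 1: push 7: top = 7 — confirmed correct.
Step 2: push -2: top = -2 — consistent with the log.
Step 3: 7 * -2 = -14 — consistent with the log.
Step 4: push 0: top = 0 — checks out.
Step 5: -14 - 0 = -14 — in agreement.
Step 6: push 1: top = 1 — checks out.
Step 7: -14 - 1 = -15 — checks out.
Step 8: push 5: top = 5 — agrees with the log.
Step 9: push -3: top = -3 — no discrepancy.
Step 10: 5 - -3 = 8 — no discrepancy.
Step 11: push 5: top = 5 — confirmed correct.
Step 12: push -1: top = -1 — agrees with the log.
Step 13: push 1: top = 1 — in agreement.
Step 14: -1 + 1 = 0 — the entry is off here.
The audit stops at step 14: the recorded entry is wrong and should be top = 0.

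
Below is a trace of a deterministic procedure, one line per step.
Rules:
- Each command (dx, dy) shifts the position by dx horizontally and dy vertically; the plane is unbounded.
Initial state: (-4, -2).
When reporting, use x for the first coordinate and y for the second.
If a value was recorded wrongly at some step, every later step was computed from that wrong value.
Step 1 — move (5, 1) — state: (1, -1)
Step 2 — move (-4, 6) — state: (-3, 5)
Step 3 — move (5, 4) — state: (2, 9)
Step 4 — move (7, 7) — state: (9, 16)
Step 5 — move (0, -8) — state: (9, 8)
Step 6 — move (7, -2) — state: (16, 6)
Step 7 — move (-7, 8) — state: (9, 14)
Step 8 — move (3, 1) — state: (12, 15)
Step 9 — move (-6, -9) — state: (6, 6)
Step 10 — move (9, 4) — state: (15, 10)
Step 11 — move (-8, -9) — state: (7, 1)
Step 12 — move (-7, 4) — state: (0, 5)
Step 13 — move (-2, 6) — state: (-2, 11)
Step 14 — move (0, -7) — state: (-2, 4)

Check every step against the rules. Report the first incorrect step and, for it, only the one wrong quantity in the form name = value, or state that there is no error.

no error

Step 1: x = -4 + (5) = 1, y = -2 + (1) = -1 — matches.
Step 2: x = 1 + (-4) = -3, y = -1 + (6) = 5 — consistent with the trace.
Step 3: x = -3 + (5) = 2, y = 5 + (4) = 9 — checks out.
Step 4: x = 2 + (7) = 9, y = 9 + (7) = 16 — verified.
Step 5: x = 9 + (0) = 9, y = 16 + (-8) = 8 — exactly as logged.
Step 6: x = 9 + (7) = 16, y = 8 + (-2) = 6 — confirmed correct.
Step 7: x = 16 + (-7) = 9, y = 6 + (8) = 14 — confirmed correct.
Step 8: x = 9 + (3) = 12, y = 14 + (1) = 15 — consistent with the trace.
Step 9: x = 12 + (-6) = 6, y = 15 + (-9) = 6 — matches.
Step 10: x = 6 + (9) = 15, y = 6 + (4) = 10 — consistent with the trace.
Step 11: x = 15 + (-8) = 7, y = 10 + (-9) = 1 — verified.
Step 12: x = 7 + (-7) = 0, y = 1 + (4) = 5 — checks out.
Step 13: x = 0 + (-2) = -2, y = 5 + (6) = 11 — no discrepancy.
Step 14: x = -2 + (0) = -2, y = 11 + (-7) = 4 — no discrepancy.
All steps check out; nothing to correct.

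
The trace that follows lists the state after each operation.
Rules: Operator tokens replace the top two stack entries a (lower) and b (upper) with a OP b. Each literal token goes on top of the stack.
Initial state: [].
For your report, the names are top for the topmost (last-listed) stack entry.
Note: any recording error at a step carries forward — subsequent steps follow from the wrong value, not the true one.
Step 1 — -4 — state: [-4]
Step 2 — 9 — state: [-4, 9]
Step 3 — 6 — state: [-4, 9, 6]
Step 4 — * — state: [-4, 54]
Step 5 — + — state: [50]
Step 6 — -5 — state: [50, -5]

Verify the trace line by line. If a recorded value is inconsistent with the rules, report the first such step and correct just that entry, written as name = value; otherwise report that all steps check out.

Step 1: push -4: top = -4 — matches.
Step 2: push 9: top = 9 — exactly as logged.
Step 3: push 6: top = 6 — matches.
Step 4: 9 * 6 = 54 — agrees with the trace.
Step 5: -4 + 54 = 50 — checks out.
Step 6: push -5: top = -5 — in agreement.
All entries verified; no error found.

no error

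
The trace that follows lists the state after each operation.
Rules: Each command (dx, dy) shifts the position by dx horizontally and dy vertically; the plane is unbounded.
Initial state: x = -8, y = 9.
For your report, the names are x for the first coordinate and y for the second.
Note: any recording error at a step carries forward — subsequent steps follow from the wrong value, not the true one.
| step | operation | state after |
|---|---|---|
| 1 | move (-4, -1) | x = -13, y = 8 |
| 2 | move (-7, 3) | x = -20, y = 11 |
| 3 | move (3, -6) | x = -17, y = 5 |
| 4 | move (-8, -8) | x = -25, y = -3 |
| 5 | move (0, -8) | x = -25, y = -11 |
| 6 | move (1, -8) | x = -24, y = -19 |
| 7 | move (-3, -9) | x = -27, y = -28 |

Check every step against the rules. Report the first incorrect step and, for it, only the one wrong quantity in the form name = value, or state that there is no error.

Recomputing the run from the initial state:
step 1: x = -12, y = 8
step 2: x = -19, y = 11
step 3: x = -16, y = 5
step 4: x = -24, y = -3
step 5: x = -24, y = -11
step 6: x = -23, y = -19
step 7: x = -26, y = -28
The first disagreement with the trace is at step 1, where the value should be x = -12.

step 1, x = -12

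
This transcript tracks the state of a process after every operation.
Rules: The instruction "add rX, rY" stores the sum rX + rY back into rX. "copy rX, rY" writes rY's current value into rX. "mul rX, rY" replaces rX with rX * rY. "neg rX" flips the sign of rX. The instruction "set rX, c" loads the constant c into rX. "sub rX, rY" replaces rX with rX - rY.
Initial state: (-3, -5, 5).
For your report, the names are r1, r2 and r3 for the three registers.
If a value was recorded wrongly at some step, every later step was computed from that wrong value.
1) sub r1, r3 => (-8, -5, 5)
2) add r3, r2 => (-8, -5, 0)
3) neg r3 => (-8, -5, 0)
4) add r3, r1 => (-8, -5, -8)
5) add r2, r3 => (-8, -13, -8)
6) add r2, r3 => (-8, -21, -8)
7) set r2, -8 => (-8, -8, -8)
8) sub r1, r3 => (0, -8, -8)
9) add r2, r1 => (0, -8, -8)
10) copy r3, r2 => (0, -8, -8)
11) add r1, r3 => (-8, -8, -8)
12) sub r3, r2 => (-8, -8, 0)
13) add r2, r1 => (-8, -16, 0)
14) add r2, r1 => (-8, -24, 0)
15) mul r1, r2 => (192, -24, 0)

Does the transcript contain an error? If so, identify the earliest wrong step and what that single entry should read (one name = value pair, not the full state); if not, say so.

no error

1. r1 = -3 - 5 = -8 (same as recorded)
2. r3 = 5 + -5 = 0 (no discrepancy)
3. r3 = -(0) = 0 (consistent with the transcript)
4. r3 = 0 + -8 = -8 (agrees with the transcript)
5. r2 = -5 + -8 = -13 (verified)
6. r2 = -13 + -8 = -21 (same as recorded)
7. r2 = -8 (checks out)
8. r1 = -8 - -8 = 0 (verified)
9. r2 = -8 + 0 = -8 (matches)
10. r3 = -8 (checks out)
11. r1 = 0 + -8 = -8 (in agreement)
12. r3 = -8 - -8 = 0 (checks out)
13. r2 = -8 + -8 = -16 (matches)
14. r2 = -16 + -8 = -24 (exactly as logged)
15. r1 = -8 * -24 = 192 (no discrepancy)
The whole run recomputes cleanly — no discrepancies.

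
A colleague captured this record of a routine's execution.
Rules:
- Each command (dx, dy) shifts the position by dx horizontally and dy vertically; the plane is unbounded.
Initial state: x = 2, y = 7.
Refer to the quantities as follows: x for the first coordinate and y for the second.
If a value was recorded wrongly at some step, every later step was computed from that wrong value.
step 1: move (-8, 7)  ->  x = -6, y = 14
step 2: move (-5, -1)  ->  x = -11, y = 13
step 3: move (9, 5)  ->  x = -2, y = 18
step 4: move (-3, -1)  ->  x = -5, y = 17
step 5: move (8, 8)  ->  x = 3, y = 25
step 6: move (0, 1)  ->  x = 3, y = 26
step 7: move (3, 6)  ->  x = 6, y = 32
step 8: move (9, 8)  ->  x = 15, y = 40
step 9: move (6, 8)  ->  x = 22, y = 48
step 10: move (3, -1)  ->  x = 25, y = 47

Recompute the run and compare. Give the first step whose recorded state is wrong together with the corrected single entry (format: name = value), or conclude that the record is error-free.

step 9, x = 21

Step 1: x = 2 + (-8) = -6, y = 7 + (7) = 14 — in agreement.
Step 2: x = -6 + (-5) = -11, y = 14 + (-1) = 13 — checks out.
Step 3: x = -11 + (9) = -2, y = 13 + (5) = 18 — agrees with the record.
Step 4: x = -2 + (-3) = -5, y = 18 + (-1) = 17 — verified.
Step 5: x = -5 + (8) = 3, y = 17 + (8) = 25 — consistent with the record.
Step 6: x = 3 + (0) = 3, y = 25 + (1) = 26 — same as recorded.
Step 7: x = 3 + (3) = 6, y = 26 + (6) = 32 — same as recorded.
Step 8: x = 6 + (9) = 15, y = 32 + (8) = 40 — checks out.
Step 9: x = 15 + (6) = 21, y = 40 + (8) = 48 — first mismatch against the record.
First deviation found at step 9; the corrected entry is x = 21.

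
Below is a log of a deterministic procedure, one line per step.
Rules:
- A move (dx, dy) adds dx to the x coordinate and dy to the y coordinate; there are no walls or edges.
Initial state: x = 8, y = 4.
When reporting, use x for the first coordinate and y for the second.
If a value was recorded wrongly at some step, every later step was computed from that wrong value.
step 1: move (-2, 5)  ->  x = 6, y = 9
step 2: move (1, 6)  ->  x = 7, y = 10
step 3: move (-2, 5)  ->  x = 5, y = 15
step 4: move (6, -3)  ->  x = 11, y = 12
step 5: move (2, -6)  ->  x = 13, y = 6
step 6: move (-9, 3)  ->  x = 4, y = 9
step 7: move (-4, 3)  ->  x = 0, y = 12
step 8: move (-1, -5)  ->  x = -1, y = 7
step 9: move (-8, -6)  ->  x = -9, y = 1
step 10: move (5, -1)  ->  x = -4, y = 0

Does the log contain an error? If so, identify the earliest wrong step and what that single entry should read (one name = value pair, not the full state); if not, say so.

Step 1: x = 8 + (-2) = 6, y = 4 + (5) = 9 — verified.
Step 2: x = 6 + (1) = 7, y = 9 + (6) = 15 — this is not what the log shows.
First deviation found at step 2; the corrected entry is y = 15.

step 2, y = 15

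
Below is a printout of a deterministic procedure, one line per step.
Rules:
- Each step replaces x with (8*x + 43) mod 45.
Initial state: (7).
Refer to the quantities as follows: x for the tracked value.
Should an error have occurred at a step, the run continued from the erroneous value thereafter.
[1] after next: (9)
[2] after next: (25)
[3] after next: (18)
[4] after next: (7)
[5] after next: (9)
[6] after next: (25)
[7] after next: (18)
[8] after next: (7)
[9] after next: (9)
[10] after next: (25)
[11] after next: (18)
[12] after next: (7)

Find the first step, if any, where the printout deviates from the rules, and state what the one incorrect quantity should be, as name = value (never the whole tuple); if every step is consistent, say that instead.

no error

step 1: x = (8*7 + 43) mod 45 = 9 -> in agreement
step 2: x = (8*9 + 43) mod 45 = 25 -> same as recorded
step 3: x = (8*25 + 43) mod 45 = 18 -> confirmed correct
step 4: x = (8*18 + 43) mod 45 = 7 -> confirmed correct
step 5: x = (8*7 + 43) mod 45 = 9 -> consistent with the printout
step 6: x = (8*9 + 43) mod 45 = 25 -> verified
step 7: x = (8*25 + 43) mod 45 = 18 -> exactly as logged
step 8: x = (8*18 + 43) mod 45 = 7 -> same as recorded
step 9: x = (8*7 + 43) mod 45 = 9 -> agrees with the printout
step 10: x = (8*9 + 43) mod 45 = 25 -> same as recorded
step 11: x = (8*25 + 43) mod 45 = 18 -> in agreement
step 12: x = (8*18 + 43) mod 45 = 7 -> in agreement
Each recorded entry agrees with the recomputation.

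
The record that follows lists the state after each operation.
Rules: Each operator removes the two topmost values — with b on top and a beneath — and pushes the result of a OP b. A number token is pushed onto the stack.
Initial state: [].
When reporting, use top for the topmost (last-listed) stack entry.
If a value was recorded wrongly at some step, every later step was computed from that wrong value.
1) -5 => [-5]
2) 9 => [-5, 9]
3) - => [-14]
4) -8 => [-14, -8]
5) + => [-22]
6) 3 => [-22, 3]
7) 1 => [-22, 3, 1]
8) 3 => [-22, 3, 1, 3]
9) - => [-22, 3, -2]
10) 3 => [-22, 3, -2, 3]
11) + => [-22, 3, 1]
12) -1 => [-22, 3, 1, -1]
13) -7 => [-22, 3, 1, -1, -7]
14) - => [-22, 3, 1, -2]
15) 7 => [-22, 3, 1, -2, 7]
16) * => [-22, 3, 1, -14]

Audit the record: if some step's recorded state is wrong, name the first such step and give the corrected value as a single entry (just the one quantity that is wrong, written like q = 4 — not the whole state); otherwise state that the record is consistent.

step 14, top = 6

Step 1: push -5: top = -5 — same as recorded.
Step 2: push 9: top = 9 — agrees with the record.
Step 3: -5 - 9 = -14 — agrees with the record.
Step 4: push -8: top = -8 — verified.
Step 5: -14 + -8 = -22 — same as recorded.
Step 6: push 3: top = 3 — agrees with the record.
Step 7: push 1: top = 1 — checks out.
Step 8: push 3: top = 3 — consistent with the record.
Step 9: 1 - 3 = -2 — verified.
Step 10: push 3: top = 3 — checks out.
Step 11: -2 + 3 = 1 — exactly as logged.
Step 12: push -1: top = -1 — no discrepancy.
Step 13: push -7: top = -7 — confirmed correct.
Step 14: -1 - -7 = 6 — first mismatch against the record.
First incorrect step: 14; the correct value is top = 6.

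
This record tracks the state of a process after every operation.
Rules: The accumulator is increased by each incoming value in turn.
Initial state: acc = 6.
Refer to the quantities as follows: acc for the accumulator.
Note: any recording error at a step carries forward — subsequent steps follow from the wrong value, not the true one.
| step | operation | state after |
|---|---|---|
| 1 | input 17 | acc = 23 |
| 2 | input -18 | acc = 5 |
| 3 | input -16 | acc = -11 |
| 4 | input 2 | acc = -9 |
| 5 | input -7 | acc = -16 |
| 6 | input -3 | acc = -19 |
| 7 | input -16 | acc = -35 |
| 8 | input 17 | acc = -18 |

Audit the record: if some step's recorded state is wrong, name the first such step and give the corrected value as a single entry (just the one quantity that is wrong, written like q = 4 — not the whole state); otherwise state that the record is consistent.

no error

Step 1: acc = 6 + 17 = 23 — consistent with the record.
Step 2: acc = 23 + -18 = 5 — agrees with the record.
Step 3: acc = 5 + -16 = -11 — consistent with the record.
Step 4: acc = -11 + 2 = -9 — exactly as logged.
Step 5: acc = -9 + -7 = -16 — exactly as logged.
Step 6: acc = -16 + -3 = -19 — same as recorded.
Step 7: acc = -19 + -16 = -35 — no discrepancy.
Step 8: acc = -35 + 17 = -18 — checks out.
No step deviates from the rules.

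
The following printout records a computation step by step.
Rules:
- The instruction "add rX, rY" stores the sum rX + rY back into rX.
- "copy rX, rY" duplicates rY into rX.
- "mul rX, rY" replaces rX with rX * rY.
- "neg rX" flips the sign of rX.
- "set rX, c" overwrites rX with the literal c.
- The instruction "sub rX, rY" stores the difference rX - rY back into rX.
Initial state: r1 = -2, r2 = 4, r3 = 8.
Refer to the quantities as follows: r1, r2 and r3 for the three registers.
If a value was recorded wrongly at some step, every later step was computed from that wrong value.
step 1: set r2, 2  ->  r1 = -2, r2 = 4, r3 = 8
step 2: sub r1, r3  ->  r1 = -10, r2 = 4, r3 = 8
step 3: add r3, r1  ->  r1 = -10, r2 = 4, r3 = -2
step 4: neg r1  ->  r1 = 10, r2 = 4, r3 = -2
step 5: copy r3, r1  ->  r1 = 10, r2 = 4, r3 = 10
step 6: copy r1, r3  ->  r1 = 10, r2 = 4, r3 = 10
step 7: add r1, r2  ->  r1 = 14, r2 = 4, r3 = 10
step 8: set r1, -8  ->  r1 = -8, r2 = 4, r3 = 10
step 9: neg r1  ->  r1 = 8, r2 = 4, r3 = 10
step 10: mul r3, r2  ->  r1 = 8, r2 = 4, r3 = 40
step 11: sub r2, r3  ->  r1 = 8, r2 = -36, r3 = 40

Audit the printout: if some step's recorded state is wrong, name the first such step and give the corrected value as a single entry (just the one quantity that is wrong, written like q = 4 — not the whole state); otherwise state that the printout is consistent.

step 1: r2 = 2 -> not what was recorded
First deviation found at step 1; the corrected entry is r2 = 2.

step 1, r2 = 2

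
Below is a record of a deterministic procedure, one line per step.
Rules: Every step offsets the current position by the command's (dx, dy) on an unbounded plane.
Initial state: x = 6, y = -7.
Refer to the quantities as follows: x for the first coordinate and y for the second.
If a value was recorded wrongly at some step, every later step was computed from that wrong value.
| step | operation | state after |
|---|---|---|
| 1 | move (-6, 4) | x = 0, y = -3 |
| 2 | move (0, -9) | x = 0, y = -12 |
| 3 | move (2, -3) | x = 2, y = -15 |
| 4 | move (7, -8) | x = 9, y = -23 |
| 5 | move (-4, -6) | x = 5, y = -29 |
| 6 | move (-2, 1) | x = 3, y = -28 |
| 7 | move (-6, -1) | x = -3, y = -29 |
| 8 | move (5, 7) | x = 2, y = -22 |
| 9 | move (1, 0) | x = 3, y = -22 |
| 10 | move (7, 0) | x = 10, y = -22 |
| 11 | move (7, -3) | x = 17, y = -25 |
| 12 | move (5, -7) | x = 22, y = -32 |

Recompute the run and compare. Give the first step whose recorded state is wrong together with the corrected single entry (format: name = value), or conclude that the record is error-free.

no error

step 1: x = 6 + (-6) = 0, y = -7 + (4) = -3 -> exactly as logged
step 2: x = 0 + (0) = 0, y = -3 + (-9) = -12 -> verified
step 3: x = 0 + (2) = 2, y = -12 + (-3) = -15 -> agrees with the record
step 4: x = 2 + (7) = 9, y = -15 + (-8) = -23 -> matches
step 5: x = 9 + (-4) = 5, y = -23 + (-6) = -29 -> confirmed correct
step 6: x = 5 + (-2) = 3, y = -29 + (1) = -28 -> no discrepancy
step 7: x = 3 + (-6) = -3, y = -28 + (-1) = -29 -> no discrepancy
step 8: x = -3 + (5) = 2, y = -29 + (7) = -22 -> matches
step 9: x = 2 + (1) = 3, y = -22 + (0) = -22 -> matches
step 10: x = 3 + (7) = 10, y = -22 + (0) = -22 -> agrees with the record
step 11: x = 10 + (7) = 17, y = -22 + (-3) = -25 -> exactly as logged
step 12: x = 17 + (5) = 22, y = -25 + (-7) = -32 -> matches
Nothing is out of place; the run is error-free.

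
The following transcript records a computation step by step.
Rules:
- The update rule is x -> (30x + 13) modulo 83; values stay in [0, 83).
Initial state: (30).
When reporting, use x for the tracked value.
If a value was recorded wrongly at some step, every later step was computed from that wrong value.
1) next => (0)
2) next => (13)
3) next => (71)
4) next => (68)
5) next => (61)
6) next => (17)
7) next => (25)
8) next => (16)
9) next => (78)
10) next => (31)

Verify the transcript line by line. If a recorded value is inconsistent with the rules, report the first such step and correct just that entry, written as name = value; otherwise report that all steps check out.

step 10, x = 29

Recomputing the run from the initial state:
step 1: x = 0
step 2: x = 13
step 3: x = 71
step 4: x = 68
step 5: x = 61
step 6: x = 17
step 7: x = 25
step 8: x = 16
step 9: x = 78
step 10: x = 29
The first disagreement with the transcript is at step 10, where the value should be x = 29.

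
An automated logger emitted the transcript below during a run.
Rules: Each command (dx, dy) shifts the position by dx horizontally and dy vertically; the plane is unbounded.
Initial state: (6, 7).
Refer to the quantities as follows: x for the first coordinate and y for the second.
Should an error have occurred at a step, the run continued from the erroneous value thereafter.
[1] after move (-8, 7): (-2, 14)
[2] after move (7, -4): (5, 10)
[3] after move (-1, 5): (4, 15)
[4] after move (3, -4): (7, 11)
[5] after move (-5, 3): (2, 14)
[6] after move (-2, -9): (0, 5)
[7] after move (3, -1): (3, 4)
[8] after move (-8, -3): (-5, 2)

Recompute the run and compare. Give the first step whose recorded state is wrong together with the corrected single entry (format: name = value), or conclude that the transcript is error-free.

step 8, y = 1

Recomputing the run from the initial state:
step 1: x = -2, y = 14
step 2: x = 5, y = 10
step 3: x = 4, y = 15
step 4: x = 7, y = 11
step 5: x = 2, y = 14
step 6: x = 0, y = 5
step 7: x = 3, y = 4
step 8: x = -5, y = 1
The first disagreement with the transcript is at step 8, where the value should be y = 1.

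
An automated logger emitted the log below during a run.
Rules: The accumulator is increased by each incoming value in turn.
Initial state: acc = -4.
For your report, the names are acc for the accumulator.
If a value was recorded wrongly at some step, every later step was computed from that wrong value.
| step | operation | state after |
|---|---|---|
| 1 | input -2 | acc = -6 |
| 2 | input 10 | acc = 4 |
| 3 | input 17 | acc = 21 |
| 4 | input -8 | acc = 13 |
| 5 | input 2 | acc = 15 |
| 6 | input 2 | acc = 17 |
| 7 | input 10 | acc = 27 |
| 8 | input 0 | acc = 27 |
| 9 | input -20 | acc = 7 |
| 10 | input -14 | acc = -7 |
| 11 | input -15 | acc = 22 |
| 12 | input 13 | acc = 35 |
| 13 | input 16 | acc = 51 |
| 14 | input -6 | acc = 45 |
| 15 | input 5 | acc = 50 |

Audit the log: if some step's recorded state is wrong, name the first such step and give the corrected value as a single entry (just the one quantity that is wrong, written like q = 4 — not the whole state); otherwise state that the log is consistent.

step 11, acc = -22

Recomputing the run from the initial state:
step 1: acc = -6
step 2: acc = 4
step 3: acc = 21
step 4: acc = 13
step 5: acc = 15
step 6: acc = 17
step 7: acc = 27
step 8: acc = 27
step 9: acc = 7
step 10: acc = -7
step 11: acc = -22
step 12: acc = -9
step 13: acc = 7
step 14: acc = 1
step 15: acc = 6
The first disagreement with the log is at step 11, where the value should be acc = -22.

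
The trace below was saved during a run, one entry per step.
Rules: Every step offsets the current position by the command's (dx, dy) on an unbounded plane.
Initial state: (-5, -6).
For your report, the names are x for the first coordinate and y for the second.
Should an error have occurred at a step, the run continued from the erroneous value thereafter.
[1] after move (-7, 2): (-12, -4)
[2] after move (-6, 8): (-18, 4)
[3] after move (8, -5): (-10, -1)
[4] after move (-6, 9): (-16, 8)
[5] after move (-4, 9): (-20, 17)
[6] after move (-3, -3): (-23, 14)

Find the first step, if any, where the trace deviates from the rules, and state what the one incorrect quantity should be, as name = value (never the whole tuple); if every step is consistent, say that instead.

no error

1. x = -5 + (-7) = -12, y = -6 + (2) = -4 (verified)
2. x = -12 + (-6) = -18, y = -4 + (8) = 4 (consistent with the trace)
3. x = -18 + (8) = -10, y = 4 + (-5) = -1 (no discrepancy)
4. x = -10 + (-6) = -16, y = -1 + (9) = 8 (exactly as logged)
5. x = -16 + (-4) = -20, y = 8 + (9) = 17 (confirmed correct)
6. x = -20 + (-3) = -23, y = 17 + (-3) = 14 (exactly as logged)
The whole run recomputes cleanly — no discrepancies.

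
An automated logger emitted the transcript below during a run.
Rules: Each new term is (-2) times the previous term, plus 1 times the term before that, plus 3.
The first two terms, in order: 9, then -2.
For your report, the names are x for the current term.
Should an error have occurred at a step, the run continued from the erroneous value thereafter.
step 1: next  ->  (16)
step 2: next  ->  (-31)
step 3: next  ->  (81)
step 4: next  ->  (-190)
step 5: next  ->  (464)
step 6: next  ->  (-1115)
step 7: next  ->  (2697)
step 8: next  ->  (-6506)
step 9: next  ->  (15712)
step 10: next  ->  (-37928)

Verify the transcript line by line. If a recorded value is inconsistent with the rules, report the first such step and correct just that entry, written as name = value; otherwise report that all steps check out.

step 10, x = -37927

Recomputing the run from the initial state:
step 1: x = 16
step 2: x = -31
step 3: x = 81
step 4: x = -190
step 5: x = 464
step 6: x = -1115
step 7: x = 2697
step 8: x = -6506
step 9: x = 15712
step 10: x = -37927
The first disagreement with the transcript is at step 10, where the value should be x = -37927.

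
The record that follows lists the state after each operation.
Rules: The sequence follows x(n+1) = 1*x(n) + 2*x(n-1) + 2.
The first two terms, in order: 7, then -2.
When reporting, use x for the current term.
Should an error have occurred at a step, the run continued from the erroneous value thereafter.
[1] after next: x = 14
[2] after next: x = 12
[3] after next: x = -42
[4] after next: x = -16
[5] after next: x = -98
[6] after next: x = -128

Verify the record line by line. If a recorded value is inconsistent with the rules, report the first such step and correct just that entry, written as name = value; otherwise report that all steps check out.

Recomputing the run from the initial state:
step 1: x = 14
step 2: x = 12
step 3: x = 42
step 4: x = 68
step 5: x = 154
step 6: x = 292
The first disagreement with the record is at step 3, where the value should be x = 42.

step 3, x = 42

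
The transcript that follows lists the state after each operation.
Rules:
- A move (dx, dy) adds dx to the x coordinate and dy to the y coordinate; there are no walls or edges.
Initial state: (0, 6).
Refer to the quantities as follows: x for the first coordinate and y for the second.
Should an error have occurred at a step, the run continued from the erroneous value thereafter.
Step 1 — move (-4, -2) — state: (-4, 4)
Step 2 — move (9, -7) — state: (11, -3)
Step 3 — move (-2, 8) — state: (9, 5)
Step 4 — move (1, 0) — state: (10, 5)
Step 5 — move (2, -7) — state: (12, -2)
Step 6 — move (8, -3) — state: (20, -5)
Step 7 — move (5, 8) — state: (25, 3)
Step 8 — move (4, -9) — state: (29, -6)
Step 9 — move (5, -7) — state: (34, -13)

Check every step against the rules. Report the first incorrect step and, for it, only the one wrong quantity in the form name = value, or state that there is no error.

step 2, x = 5

1. x = 0 + (-4) = -4, y = 6 + (-2) = 4 (agrees with the transcript)
2. x = -4 + (9) = 5, y = 4 + (-7) = -3 (a discrepancy with the transcript)
Step 2 is the first one off; corrected, x = 5.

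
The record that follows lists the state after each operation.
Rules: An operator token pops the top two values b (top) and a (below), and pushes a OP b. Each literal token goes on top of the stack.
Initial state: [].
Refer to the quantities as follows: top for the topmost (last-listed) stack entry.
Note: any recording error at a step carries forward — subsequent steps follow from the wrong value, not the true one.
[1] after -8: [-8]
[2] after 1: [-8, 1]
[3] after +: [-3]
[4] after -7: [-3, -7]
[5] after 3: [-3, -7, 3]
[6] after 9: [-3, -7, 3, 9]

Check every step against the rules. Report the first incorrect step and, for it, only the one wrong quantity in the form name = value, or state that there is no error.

step 3, top = -7

Step 1: push -8: top = -8 — checks out.
Step 2: push 1: top = 1 — same as recorded.
Step 3: -8 + 1 = -7 — a discrepancy with the record.
Conclusion: step 3 carries the first error; the entry should be top = -7.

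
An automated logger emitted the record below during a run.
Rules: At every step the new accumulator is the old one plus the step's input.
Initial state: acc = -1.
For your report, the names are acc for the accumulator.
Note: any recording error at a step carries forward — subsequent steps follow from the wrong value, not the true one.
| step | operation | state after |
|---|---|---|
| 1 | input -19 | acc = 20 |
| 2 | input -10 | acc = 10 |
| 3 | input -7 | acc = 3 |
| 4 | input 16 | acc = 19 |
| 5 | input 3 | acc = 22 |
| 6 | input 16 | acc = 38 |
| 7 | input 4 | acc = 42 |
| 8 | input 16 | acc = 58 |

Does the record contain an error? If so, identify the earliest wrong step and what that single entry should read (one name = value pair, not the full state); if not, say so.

step 1: acc = -1 + -19 = -20 -> a discrepancy with the record
First deviation found at step 1; the corrected entry is acc = -20.

step 1, acc = -20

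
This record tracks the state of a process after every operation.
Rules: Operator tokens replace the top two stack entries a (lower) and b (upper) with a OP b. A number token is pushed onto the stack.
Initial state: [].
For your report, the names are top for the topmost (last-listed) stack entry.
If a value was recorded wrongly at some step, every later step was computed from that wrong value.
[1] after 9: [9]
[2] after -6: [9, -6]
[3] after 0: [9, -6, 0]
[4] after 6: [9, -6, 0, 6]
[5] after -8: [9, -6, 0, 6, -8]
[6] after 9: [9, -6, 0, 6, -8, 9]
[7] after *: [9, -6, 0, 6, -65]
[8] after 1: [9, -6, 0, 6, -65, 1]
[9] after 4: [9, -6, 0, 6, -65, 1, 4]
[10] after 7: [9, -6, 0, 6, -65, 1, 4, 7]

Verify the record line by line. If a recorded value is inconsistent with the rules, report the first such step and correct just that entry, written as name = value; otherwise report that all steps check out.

step 7, top = -72

Recomputing the run from the initial state:
step 1: [9]
step 2: [9, -6]
step 3: [9, -6, 0]
step 4: [9, -6, 0, 6]
step 5: [9, -6, 0, 6, -8]
step 6: [9, -6, 0, 6, -8, 9]
step 7: [9, -6, 0, 6, -72]
step 8: [9, -6, 0, 6, -72, 1]
step 9: [9, -6, 0, 6, -72, 1, 4]
step 10: [9, -6, 0, 6, -72, 1, 4, 7]
The first disagreement with the record is at step 7, where the value should be top = -72.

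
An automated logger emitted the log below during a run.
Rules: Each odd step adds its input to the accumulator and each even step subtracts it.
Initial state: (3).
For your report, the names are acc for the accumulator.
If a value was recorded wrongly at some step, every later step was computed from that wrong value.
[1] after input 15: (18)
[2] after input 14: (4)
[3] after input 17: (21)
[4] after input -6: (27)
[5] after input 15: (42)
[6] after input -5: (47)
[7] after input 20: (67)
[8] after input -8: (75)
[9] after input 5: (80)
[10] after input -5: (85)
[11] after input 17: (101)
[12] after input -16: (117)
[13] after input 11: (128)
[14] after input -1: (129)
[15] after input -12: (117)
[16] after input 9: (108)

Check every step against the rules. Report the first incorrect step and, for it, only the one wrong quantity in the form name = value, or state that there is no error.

step 11, acc = 102

1. acc = 3 + 15 = 18 (confirmed correct)
2. acc = 18 - 14 = 4 (exactly as logged)
3. acc = 4 + 17 = 21 (checks out)
4. acc = 21 - -6 = 27 (consistent with the log)
5. acc = 27 + 15 = 42 (verified)
6. acc = 42 - -5 = 47 (same as recorded)
7. acc = 47 + 20 = 67 (in agreement)
8. acc = 67 - -8 = 75 (verified)
9. acc = 75 + 5 = 80 (no discrepancy)
10. acc = 80 - -5 = 85 (verified)
11. acc = 85 + 17 = 102 (the recorded entry deviates here)
Step 11 is the first one off; corrected, acc = 102.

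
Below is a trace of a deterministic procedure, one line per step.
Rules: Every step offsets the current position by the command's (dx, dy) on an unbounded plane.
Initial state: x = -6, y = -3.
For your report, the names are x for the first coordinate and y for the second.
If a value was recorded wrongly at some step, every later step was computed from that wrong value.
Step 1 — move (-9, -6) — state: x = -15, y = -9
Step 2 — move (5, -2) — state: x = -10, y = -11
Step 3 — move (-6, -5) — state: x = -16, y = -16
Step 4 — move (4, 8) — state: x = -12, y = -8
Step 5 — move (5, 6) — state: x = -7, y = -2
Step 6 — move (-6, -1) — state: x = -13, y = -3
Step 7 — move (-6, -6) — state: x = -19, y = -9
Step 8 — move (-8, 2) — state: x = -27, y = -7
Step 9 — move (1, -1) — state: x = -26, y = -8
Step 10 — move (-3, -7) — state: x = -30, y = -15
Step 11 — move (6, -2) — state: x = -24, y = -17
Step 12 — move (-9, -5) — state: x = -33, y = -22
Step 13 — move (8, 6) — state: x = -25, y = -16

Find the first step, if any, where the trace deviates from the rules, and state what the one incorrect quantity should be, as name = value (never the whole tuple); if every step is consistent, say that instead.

Step 1: x = -6 + (-9) = -15, y = -3 + (-6) = -9 — exactly as logged.
Step 2: x = -15 + (5) = -10, y = -9 + (-2) = -11 — same as recorded.
Step 3: x = -10 + (-6) = -16, y = -11 + (-5) = -16 — no discrepancy.
Step 4: x = -16 + (4) = -12, y = -16 + (8) = -8 — no discrepancy.
Step 5: x = -12 + (5) = -7, y = -8 + (6) = -2 — checks out.
Step 6: x = -7 + (-6) = -13, y = -2 + (-1) = -3 — matches.
Step 7: x = -13 + (-6) = -19, y = -3 + (-6) = -9 — confirmed correct.
Step 8: x = -19 + (-8) = -27, y = -9 + (2) = -7 — exactly as logged.
Step 9: x = -27 + (1) = -26, y = -7 + (-1) = -8 — in agreement.
Step 10: x = -26 + (-3) = -29, y = -8 + (-7) = -15 — the entry is off here.
That makes step 10 the first incorrect line — x = -29 is what it should show.

step 10, x = -29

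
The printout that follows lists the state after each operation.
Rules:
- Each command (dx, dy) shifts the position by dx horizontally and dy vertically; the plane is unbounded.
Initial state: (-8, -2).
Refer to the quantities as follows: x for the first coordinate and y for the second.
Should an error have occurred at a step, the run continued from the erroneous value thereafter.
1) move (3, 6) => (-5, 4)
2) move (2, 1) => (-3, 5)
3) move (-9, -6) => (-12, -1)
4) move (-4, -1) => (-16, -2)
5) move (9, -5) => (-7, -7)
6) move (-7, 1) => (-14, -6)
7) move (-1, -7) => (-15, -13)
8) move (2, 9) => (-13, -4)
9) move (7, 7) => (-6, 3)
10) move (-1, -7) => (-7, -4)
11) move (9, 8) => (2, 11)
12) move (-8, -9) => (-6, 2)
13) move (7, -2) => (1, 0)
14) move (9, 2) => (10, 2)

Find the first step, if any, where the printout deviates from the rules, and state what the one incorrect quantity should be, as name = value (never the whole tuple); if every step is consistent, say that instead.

1. x = -8 + (3) = -5, y = -2 + (6) = 4 (verified)
2. x = -5 + (2) = -3, y = 4 + (1) = 5 (checks out)
3. x = -3 + (-9) = -12, y = 5 + (-6) = -1 (same as recorded)
4. x = -12 + (-4) = -16, y = -1 + (-1) = -2 (consistent with the printout)
5. x = -16 + (9) = -7, y = -2 + (-5) = -7 (exactly as logged)
6. x = -7 + (-7) = -14, y = -7 + (1) = -6 (same as recorded)
7. x = -14 + (-1) = -15, y = -6 + (-7) = -13 (consistent with the printout)
8. x = -15 + (2) = -13, y = -13 + (9) = -4 (no discrepancy)
9. x = -13 + (7) = -6, y = -4 + (7) = 3 (same as recorded)
10. x = -6 + (-1) = -7, y = 3 + (-7) = -4 (consistent with the printout)
11. x = -7 + (9) = 2, y = -4 + (8) = 4 (first mismatch against the printout)
First incorrect step: 11; the correct value is y = 4.

step 11, y = 4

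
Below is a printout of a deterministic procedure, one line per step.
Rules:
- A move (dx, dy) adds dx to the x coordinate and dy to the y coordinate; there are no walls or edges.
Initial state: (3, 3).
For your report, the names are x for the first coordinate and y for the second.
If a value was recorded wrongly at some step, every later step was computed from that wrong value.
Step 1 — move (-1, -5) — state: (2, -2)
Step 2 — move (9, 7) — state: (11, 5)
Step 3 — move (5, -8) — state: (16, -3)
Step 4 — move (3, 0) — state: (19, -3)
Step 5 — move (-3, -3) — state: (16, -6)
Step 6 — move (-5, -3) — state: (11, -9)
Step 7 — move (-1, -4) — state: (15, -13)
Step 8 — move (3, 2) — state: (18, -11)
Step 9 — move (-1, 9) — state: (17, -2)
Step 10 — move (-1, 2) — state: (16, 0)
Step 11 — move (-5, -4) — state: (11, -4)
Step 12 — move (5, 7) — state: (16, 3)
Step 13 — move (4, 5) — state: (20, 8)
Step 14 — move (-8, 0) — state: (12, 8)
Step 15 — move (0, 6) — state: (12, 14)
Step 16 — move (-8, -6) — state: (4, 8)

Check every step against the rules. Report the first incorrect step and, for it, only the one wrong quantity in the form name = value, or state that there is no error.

step 7, x = 10

Step 1: x = 3 + (-1) = 2, y = 3 + (-5) = -2 — agrees with the printout.
Step 2: x = 2 + (9) = 11, y = -2 + (7) = 5 — matches.
Step 3: x = 11 + (5) = 16, y = 5 + (-8) = -3 — verified.
Step 4: x = 16 + (3) = 19, y = -3 + (0) = -3 — consistent with the printout.
Step 5: x = 19 + (-3) = 16, y = -3 + (-3) = -6 — matches.
Step 6: x = 16 + (-5) = 11, y = -6 + (-3) = -9 — exactly as logged.
Step 7: x = 11 + (-1) = 10, y = -9 + (-4) = -13 — first mismatch against the printout.
First incorrect step: 7; the correct value is x = 10.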